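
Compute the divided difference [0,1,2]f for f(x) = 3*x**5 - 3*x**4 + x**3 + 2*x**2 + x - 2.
29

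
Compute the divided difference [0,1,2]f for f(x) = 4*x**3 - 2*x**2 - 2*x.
10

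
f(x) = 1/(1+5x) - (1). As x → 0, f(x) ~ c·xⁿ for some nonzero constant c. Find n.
1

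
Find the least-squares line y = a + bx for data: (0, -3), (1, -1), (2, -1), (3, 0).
a = -13/5, b = 9/10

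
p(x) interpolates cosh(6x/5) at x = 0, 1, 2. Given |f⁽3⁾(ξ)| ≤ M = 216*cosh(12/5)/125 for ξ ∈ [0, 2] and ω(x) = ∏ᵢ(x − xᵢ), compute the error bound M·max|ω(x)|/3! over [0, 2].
8*sqrt(3)*cosh(12/5)/125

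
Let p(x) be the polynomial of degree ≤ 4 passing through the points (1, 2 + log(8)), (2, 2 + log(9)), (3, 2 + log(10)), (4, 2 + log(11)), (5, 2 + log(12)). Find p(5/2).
2 + log(11**(27/32)*2**(81/128)*3**(123/128)*5**(45/64)/11)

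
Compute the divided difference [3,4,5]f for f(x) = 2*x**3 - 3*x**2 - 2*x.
21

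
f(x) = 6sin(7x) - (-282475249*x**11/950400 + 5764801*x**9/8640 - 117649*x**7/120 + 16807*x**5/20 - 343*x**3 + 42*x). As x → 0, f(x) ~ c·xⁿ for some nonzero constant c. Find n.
13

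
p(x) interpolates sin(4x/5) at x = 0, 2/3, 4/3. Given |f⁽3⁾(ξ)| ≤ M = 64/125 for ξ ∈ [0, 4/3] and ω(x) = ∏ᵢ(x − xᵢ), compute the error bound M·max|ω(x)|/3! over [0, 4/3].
512*sqrt(3)/91125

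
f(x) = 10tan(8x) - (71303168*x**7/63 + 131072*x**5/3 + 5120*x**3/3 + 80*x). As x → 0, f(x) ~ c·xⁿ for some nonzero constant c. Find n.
9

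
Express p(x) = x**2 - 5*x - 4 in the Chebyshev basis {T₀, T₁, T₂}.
(-7/2)T₀ + (-5)T₁ + (1/2)T₂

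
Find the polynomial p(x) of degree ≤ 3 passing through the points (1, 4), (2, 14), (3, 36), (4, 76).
x**3 + 3*x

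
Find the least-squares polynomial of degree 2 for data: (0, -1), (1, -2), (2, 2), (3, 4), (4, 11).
-6/5 - x + x²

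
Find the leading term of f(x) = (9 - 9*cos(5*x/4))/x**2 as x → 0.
225/32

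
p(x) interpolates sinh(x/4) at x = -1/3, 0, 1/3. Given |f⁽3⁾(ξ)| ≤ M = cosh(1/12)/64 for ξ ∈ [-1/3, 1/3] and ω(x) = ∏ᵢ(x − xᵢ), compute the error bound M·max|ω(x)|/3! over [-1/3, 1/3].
sqrt(3)*cosh(1/12)/46656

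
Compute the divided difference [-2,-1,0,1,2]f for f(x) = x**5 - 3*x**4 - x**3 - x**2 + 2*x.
-3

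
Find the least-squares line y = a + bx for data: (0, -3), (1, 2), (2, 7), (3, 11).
a = -14/5, b = 47/10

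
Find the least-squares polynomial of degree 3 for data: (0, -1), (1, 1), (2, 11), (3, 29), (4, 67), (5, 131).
-9/7 + (10/3)x + (-17/14)x² + (7/6)x³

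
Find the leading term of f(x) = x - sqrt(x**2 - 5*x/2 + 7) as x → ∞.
5/4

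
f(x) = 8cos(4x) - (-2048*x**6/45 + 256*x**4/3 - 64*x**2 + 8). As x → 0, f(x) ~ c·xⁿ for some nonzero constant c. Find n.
8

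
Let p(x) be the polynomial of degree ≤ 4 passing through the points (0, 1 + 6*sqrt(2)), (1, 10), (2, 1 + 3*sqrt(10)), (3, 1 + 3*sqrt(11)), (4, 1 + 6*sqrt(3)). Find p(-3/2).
-6205/32 - 1155*sqrt(11)/32 + 945*sqrt(3)/64 + 3465*sqrt(2)/64 + 4455*sqrt(10)/64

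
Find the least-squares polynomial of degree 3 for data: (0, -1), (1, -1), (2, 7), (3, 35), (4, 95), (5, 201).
-67/63 + (125/189)x + (-317/126)x² + (113/54)x³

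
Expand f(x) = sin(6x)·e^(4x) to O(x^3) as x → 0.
6*x + 24*x**2 + O(x**3)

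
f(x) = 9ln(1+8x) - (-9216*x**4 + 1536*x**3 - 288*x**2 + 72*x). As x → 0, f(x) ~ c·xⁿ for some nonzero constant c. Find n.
5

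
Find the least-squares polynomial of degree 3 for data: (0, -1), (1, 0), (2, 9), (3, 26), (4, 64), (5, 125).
-7/6 + (325/252)x + (-41/84)x² + (19/18)x³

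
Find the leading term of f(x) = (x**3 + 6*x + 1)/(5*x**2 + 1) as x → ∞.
x/5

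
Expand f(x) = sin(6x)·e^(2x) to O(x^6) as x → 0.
6*x + 12*x**2 - 24*x**3 - 64*x**4 - 16*x**5/5 + O(x**6)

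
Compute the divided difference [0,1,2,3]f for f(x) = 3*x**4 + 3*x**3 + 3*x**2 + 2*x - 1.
21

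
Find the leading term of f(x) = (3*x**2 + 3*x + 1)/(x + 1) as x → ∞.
3*x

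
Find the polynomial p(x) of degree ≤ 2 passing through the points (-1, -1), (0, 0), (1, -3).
-2*x**2 - x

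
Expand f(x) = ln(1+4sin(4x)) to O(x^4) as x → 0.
16*x - 128*x**2 + 3968*x**3/3 + O(x**4)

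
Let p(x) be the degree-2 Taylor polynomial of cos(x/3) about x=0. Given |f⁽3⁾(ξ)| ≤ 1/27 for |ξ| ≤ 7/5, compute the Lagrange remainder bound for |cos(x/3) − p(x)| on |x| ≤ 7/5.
343/20250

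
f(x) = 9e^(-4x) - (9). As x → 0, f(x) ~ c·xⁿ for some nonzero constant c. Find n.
1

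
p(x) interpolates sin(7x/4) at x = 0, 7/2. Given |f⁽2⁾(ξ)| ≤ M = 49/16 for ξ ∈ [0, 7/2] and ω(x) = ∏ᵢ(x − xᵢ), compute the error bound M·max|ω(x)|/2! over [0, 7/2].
2401/512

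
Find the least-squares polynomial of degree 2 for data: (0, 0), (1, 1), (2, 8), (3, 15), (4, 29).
-3/35 + (-8/35)x + (13/7)x²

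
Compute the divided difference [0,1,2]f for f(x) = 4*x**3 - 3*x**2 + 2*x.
9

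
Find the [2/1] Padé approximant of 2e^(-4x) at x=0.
(16*x**2/3 - 16*x/3 + 2)/(4*x/3 + 1)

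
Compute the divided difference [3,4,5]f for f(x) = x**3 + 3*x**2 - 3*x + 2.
15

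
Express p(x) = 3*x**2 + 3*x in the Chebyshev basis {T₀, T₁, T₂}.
(3/2)T₀ + (3)T₁ + (3/2)T₂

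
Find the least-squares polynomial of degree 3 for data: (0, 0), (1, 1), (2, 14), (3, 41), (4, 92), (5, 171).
-8/63 + (-272/189)x + (257/126)x² + (55/54)x³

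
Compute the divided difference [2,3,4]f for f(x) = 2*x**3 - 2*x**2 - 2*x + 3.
16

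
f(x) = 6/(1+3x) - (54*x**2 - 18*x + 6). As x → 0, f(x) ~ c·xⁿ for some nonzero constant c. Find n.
3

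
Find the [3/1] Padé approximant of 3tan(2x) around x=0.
8*x**3 + 6*x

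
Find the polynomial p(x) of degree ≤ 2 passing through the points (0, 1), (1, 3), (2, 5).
2*x + 1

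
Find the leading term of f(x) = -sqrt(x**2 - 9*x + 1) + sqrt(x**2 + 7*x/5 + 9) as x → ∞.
26/5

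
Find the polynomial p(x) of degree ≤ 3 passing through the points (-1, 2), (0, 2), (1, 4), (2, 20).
2*x**3 + x**2 - x + 2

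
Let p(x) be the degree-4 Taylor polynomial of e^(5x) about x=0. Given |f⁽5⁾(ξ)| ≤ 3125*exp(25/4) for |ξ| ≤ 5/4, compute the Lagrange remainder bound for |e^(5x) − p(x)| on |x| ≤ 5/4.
1953125*exp(25/4)/24576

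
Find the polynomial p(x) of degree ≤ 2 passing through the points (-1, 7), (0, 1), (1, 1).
3*x**2 - 3*x + 1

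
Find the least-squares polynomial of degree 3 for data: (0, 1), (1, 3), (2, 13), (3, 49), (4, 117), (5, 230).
79/63 + (-379/378)x + (-11/252)x² + (203/108)x³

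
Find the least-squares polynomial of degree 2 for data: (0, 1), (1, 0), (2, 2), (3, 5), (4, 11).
33/35 + (-25/14)x + (15/14)x²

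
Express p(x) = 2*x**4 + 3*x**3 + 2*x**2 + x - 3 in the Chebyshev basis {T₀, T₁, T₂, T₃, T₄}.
(-5/4)T₀ + (13/4)T₁ + (2)T₂ + (3/4)T₃ + (1/4)T₄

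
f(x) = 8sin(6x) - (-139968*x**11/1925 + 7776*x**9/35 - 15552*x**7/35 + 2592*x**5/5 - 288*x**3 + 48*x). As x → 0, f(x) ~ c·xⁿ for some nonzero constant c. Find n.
13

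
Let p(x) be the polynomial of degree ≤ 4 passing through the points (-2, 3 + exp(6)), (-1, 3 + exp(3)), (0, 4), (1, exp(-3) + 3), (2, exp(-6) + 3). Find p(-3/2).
(-5 + 28*exp(3) + (314 + 140*exp(3) + 35*exp(6))*exp(6))*exp(-6)/128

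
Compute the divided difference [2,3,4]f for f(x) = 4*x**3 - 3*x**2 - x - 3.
33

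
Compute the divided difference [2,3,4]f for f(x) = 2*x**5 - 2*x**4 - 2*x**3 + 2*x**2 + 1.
444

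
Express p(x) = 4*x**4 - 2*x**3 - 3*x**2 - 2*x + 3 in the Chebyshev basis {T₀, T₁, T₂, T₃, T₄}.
(3)T₀ + (-7/2)T₁ + (1/2)T₂ + (-1/2)T₃ + (1/2)T₄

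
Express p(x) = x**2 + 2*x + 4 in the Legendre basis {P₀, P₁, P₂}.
(13/3)P₀ + (2)P₁ + (2/3)P₂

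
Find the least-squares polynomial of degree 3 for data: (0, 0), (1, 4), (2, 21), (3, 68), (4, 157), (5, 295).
5/14 + (-43/28)x + (59/28)x² + (2)x³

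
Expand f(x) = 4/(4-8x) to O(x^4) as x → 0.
1 + 2*x + 4*x**2 + 8*x**3 + O(x**4)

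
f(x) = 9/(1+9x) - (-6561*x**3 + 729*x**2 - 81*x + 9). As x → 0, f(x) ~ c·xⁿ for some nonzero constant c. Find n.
4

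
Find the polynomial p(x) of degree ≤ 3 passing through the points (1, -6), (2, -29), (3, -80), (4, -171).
-2*x**3 - 2*x**2 - 3*x + 1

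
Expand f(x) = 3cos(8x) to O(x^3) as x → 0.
3 - 96*x**2 + O(x**3)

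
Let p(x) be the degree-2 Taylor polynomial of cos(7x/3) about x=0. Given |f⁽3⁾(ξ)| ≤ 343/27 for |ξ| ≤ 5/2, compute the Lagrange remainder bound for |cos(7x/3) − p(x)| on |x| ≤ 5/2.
42875/1296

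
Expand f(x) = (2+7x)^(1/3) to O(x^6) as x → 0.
2**(1/3) + 7*2**(1/3)*x/6 - 49*2**(1/3)*x**2/36 + 1715*2**(1/3)*x**3/648 - 12005*2**(1/3)*x**4/1944 + 184877*2**(1/3)*x**5/11664 + O(x**6)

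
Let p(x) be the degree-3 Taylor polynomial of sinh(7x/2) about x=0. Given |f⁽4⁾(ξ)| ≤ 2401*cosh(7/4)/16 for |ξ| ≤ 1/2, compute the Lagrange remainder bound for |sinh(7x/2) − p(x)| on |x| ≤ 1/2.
2401*cosh(7/4)/6144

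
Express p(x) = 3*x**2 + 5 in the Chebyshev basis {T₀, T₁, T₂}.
(13/2)T₀ + (3/2)T₂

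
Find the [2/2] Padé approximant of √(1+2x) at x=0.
(5*x**2/4 + 5*x/2 + 1)/(x**2/4 + 3*x/2 + 1)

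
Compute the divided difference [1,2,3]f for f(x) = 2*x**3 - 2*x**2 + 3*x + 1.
10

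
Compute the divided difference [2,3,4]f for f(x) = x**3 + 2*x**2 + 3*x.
11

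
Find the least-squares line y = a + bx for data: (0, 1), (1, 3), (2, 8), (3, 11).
a = 1/2, b = 7/2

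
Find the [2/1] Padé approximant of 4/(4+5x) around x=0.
1/(5*x/4 + 1)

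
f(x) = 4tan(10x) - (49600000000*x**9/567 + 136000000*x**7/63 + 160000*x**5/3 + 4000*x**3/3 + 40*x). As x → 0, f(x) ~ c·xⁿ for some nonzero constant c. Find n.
11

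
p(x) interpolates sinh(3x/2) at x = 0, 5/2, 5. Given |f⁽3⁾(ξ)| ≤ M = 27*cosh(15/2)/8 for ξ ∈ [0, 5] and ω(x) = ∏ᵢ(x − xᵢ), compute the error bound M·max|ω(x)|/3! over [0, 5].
125*sqrt(3)*cosh(15/2)/64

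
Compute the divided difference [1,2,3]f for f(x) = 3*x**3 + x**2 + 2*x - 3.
19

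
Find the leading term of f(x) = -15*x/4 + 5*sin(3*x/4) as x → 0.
-45*x**3/128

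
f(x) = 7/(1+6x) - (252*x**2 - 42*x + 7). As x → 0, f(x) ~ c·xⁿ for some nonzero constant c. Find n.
3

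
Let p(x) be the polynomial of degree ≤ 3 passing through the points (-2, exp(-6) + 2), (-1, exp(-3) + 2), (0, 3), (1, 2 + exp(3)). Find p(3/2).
(-5 + 21*exp(3) + (-3 + 35*exp(3))*exp(6))*exp(-6)/16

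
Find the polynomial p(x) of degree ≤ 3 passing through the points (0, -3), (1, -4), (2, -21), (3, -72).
-3*x**3 + x**2 + x - 3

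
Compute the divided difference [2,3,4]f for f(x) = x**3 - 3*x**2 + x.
6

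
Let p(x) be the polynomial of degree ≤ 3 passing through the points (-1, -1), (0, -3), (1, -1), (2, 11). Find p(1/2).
-23/8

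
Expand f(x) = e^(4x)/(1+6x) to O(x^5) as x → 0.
1 - 2*x + 20*x**2 - 328*x**3/3 + 2000*x**4/3 + O(x**5)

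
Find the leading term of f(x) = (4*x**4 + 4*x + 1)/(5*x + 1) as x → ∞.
4*x**3/5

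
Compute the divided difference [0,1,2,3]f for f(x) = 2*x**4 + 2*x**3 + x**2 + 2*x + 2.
14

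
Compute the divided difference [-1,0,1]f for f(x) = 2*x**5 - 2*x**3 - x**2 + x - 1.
-1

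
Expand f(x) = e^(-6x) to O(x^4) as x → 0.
1 - 6*x + 18*x**2 - 36*x**3 + O(x**4)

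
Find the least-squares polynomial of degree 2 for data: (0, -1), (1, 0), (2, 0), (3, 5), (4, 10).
-26/35 + (-71/70)x + (13/14)x²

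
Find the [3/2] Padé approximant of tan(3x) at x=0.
(-9*x**3/5 + 3*x)/(1 - 18*x**2/5)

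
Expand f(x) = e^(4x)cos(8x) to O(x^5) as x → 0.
1 + 4*x - 24*x**2 - 352*x**3/3 - 224*x**4/3 + O(x**5)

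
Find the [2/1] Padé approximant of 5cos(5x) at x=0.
5 - 125*x**2/2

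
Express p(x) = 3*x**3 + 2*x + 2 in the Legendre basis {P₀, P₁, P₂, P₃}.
(2)P₀ + (19/5)P₁ + (6/5)P₃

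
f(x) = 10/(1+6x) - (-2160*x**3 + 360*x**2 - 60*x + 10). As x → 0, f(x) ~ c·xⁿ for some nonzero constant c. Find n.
4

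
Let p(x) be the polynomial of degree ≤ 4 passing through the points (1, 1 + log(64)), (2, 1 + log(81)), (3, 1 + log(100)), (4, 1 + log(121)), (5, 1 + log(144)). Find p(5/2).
1 + log(30*11**(11/16)*2**(17/64)*3**(59/64)*5**(13/32)/11)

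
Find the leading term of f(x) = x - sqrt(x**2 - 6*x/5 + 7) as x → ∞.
3/5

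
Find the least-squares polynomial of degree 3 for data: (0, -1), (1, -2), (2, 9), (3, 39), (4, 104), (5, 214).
-7/6 + (-293/252)x + (-43/42)x² + (71/36)x³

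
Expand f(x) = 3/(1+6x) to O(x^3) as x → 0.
3 - 18*x + 108*x**2 + O(x**3)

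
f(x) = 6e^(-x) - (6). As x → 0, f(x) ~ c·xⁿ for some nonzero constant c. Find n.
1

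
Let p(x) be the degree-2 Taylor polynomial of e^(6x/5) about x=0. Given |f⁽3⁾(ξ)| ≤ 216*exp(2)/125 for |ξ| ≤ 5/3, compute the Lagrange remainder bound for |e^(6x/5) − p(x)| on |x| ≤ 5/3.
4*exp(2)/3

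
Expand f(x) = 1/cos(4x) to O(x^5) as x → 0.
1 + 8*x**2 + 160*x**4/3 + O(x**5)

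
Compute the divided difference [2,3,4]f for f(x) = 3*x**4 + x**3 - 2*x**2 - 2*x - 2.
172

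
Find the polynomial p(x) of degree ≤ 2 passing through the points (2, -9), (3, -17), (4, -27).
-x**2 - 3*x + 1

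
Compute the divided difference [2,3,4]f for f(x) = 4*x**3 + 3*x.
36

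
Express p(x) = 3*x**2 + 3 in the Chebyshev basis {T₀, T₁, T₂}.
(9/2)T₀ + (3/2)T₂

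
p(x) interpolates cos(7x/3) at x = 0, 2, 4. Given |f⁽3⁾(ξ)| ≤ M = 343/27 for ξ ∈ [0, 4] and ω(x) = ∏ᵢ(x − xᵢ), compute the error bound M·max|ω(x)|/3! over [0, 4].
2744*sqrt(3)/729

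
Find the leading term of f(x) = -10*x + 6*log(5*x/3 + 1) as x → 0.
-25*x**2/3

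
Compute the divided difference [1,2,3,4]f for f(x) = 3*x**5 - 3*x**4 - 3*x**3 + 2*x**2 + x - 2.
162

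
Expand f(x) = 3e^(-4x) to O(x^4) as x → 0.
3 - 12*x + 24*x**2 - 32*x**3 + O(x**4)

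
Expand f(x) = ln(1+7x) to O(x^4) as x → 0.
7*x - 49*x**2/2 + 343*x**3/3 + O(x**4)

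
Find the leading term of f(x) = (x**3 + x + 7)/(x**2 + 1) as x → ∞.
x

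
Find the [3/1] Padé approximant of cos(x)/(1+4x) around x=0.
(x**3/96 - 187*x**2/372 + x/1488 + 1)/(5953*x/1488 + 1)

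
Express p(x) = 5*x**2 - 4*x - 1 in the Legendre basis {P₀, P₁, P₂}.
(2/3)P₀ + (-4)P₁ + (10/3)P₂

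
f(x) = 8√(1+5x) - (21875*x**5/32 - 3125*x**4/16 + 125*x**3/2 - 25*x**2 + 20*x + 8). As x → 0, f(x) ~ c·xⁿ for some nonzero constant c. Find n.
6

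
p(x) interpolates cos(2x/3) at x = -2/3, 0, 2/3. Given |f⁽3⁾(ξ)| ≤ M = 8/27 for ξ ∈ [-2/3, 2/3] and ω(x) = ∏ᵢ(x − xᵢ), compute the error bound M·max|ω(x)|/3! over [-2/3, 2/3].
64*sqrt(3)/19683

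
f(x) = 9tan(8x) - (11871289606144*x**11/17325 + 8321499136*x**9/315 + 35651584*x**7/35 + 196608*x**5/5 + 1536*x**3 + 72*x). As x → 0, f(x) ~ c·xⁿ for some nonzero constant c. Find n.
13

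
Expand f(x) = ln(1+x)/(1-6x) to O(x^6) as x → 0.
x + 11*x**2/2 + 100*x**3/3 + 799*x**4/4 + 11987*x**5/10 + O(x**6)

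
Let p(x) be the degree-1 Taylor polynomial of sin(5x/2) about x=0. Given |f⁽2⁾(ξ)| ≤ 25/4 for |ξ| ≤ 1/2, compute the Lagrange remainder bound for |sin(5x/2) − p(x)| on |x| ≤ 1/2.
25/32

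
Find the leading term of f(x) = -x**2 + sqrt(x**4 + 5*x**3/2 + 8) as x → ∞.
5*x/4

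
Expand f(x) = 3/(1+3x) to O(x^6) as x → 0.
3 - 9*x + 27*x**2 - 81*x**3 + 243*x**4 - 729*x**5 + O(x**6)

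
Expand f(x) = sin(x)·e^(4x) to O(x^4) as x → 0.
x + 4*x**2 + 47*x**3/6 + O(x**4)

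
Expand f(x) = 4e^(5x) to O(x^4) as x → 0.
4 + 20*x + 50*x**2 + 250*x**3/3 + O(x**4)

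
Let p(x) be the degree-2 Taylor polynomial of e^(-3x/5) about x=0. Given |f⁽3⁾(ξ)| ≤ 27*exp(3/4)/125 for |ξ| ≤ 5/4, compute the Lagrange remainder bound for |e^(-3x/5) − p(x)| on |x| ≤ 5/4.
9*exp(3/4)/128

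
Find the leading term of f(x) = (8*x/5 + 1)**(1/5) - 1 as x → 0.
8*x/25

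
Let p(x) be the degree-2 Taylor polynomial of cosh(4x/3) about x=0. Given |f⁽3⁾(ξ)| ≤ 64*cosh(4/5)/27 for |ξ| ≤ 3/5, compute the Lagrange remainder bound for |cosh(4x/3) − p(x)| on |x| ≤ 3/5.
32*cosh(4/5)/375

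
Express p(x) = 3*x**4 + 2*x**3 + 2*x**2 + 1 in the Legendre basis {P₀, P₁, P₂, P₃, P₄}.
(34/15)P₀ + (6/5)P₁ + (64/21)P₂ + (4/5)P₃ + (24/35)P₄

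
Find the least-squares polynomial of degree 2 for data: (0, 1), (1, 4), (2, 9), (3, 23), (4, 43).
54/35 + (-139/70)x + (43/14)x²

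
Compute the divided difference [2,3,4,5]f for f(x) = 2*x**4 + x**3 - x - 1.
29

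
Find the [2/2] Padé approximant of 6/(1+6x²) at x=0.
6/(6*x**2 + 1)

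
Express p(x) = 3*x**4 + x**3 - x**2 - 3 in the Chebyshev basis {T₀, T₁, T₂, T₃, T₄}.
(-19/8)T₀ + (3/4)T₁ + T₂ + (1/4)T₃ + (3/8)T₄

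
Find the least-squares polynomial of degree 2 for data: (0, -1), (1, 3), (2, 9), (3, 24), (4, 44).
-19/35 + (-43/70)x + (41/14)x²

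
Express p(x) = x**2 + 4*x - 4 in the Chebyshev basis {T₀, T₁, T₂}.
(-7/2)T₀ + (4)T₁ + (1/2)T₂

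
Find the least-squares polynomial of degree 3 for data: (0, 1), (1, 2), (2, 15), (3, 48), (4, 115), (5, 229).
50/63 + (188/189)x + (-283/252)x² + (217/108)x³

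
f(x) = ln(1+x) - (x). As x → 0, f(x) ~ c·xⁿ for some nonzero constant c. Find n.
2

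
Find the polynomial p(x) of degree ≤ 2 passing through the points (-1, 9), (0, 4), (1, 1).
x**2 - 4*x + 4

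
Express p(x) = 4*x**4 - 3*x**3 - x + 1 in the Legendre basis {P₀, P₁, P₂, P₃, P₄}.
(9/5)P₀ + (-14/5)P₁ + (16/7)P₂ + (-6/5)P₃ + (32/35)P₄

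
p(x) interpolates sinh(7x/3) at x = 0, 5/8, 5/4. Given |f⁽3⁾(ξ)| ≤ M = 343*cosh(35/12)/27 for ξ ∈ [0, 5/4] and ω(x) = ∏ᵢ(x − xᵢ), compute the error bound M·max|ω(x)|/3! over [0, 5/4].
42875*sqrt(3)*cosh(35/12)/373248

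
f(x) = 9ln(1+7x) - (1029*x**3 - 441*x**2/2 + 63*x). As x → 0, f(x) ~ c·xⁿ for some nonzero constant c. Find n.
4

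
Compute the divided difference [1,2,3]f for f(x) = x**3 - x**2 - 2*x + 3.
5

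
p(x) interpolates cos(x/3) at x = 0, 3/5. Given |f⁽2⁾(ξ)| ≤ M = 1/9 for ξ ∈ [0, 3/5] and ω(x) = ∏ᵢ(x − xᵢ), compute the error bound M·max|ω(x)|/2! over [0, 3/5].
1/200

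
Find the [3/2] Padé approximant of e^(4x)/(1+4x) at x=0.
(512*x**3/165 + 228*x**2/55 + 168*x/55 + 1)/(-212*x**2/55 + 168*x/55 + 1)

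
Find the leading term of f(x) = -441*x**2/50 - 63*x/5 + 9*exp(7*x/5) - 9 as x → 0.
1029*x**3/250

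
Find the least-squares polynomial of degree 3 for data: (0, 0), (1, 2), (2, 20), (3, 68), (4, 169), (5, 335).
-1/126 + (391/756)x + (-311/252)x² + (157/54)x³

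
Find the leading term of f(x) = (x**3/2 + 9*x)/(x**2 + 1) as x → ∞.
x/2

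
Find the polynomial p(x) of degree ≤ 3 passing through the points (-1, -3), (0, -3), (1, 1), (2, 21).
2*x**3 + 2*x**2 - 3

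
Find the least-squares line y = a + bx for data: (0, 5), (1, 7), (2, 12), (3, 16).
a = 43/10, b = 19/5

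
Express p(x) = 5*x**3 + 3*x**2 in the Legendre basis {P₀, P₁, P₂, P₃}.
P₀ + (3)P₁ + (2)P₂ + (2)P₃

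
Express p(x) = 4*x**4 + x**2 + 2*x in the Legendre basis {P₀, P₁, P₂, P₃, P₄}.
(17/15)P₀ + (2)P₁ + (62/21)P₂ + (32/35)P₄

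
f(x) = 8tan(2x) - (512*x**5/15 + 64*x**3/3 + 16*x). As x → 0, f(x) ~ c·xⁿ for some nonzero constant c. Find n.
7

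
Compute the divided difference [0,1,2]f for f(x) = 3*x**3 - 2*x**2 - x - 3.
7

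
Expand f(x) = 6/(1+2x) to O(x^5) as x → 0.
6 - 12*x + 24*x**2 - 48*x**3 + 96*x**4 + O(x**5)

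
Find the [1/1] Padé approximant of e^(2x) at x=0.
(x + 1)/(1 - x)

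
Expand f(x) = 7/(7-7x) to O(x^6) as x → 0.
1 + x + x**2 + x**3 + x**4 + x**5 + O(x**6)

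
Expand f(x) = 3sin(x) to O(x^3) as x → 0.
3*x + O(x**3)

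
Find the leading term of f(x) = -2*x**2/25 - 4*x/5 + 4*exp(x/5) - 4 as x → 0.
2*x**3/375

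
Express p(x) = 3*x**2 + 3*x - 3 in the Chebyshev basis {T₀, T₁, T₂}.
(-3/2)T₀ + (3)T₁ + (3/2)T₂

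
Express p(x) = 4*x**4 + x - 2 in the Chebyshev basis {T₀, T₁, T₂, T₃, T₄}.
(-1/2)T₀ + T₁ + (2)T₂ + (1/2)T₄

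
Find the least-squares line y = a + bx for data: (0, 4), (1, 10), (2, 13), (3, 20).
a = 41/10, b = 51/10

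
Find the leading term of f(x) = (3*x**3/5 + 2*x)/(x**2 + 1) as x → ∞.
3*x/5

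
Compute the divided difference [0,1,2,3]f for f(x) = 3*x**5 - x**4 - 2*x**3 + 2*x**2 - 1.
67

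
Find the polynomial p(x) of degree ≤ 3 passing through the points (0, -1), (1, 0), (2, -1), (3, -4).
-x**2 + 2*x - 1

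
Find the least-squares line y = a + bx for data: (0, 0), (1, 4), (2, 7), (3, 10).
a = 3/10, b = 33/10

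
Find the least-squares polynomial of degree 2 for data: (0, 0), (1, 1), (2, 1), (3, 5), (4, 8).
1/7 + (-2/7)x + (4/7)x²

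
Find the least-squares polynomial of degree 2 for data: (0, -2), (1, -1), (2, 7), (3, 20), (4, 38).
-78/35 + (-73/70)x + (39/14)x²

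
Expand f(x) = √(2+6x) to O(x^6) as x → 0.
sqrt(2) + 3*sqrt(2)*x/2 - 9*sqrt(2)*x**2/8 + 27*sqrt(2)*x**3/16 - 405*sqrt(2)*x**4/128 + 1701*sqrt(2)*x**5/256 + O(x**6)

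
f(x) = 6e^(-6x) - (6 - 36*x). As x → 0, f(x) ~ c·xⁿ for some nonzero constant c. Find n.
2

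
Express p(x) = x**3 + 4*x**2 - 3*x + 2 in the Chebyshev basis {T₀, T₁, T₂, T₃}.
(4)T₀ + (-9/4)T₁ + (2)T₂ + (1/4)T₃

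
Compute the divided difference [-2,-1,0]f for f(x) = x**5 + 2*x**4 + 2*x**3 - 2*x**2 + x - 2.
-9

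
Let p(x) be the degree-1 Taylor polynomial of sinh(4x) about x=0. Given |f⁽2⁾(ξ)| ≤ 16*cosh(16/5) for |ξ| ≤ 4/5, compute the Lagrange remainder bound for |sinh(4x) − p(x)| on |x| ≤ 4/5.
128*cosh(16/5)/25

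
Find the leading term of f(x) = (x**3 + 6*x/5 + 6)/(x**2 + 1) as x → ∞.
x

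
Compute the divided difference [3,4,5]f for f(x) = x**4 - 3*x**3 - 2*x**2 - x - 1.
59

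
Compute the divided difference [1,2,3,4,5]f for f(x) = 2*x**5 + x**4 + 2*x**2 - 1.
31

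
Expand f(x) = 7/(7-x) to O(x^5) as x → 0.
1 + x/7 + x**2/49 + x**3/343 + x**4/2401 + O(x**5)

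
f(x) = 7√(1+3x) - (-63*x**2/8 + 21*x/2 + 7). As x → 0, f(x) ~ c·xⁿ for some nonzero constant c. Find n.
3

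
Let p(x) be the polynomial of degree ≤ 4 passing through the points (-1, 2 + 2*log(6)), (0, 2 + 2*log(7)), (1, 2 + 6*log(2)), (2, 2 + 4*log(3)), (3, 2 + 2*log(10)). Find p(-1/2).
2 + log(147*14**(3/16)*3**(27/64)*5**(59/64)/40)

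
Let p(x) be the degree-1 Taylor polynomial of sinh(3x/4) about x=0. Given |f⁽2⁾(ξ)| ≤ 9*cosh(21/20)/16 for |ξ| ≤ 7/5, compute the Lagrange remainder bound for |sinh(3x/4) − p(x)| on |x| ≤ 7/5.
441*cosh(21/20)/800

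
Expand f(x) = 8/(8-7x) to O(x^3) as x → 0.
1 + 7*x/8 + 49*x**2/64 + O(x**3)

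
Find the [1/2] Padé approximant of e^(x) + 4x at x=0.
(103*x/21 + 1)/(-x**2/42 - 2*x/21 + 1)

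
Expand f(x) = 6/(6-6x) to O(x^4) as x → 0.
1 + x + x**2 + x**3 + O(x**4)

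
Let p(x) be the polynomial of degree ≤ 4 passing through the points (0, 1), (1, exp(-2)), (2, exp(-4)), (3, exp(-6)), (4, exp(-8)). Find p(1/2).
(-70*exp(4) - 5 + 28*exp(2) + 140*exp(6) + 35*exp(8))*exp(-8)/128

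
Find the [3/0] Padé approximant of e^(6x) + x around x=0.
36*x**3 + 18*x**2 + 7*x + 1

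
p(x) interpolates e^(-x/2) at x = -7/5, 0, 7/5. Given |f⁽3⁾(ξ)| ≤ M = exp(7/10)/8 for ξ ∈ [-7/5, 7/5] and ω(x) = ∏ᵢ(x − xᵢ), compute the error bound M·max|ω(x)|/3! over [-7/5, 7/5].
343*sqrt(3)*exp(7/10)/27000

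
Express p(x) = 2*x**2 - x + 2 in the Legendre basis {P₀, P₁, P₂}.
(8/3)P₀ - P₁ + (4/3)P₂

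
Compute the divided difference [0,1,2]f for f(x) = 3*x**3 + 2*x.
9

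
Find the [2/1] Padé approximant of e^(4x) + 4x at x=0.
(-8*x**2/3 + 20*x/3 + 1)/(1 - 4*x/3)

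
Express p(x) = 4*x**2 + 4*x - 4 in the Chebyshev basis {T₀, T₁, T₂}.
(-2)T₀ + (4)T₁ + (2)T₂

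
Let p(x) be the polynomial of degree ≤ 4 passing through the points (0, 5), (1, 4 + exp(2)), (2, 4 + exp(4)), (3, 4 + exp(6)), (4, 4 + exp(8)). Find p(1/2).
-5*exp(8)/128 - 35*exp(4)/64 + 547/128 + 35*exp(2)/32 + 7*exp(6)/32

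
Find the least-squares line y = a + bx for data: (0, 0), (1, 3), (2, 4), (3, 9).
a = -1/5, b = 14/5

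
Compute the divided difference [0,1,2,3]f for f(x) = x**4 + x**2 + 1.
6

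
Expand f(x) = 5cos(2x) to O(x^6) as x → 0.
5 - 10*x**2 + 10*x**4/3 + O(x**6)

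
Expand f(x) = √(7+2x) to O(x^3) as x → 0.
sqrt(7) + sqrt(7)*x/7 - sqrt(7)*x**2/98 + O(x**3)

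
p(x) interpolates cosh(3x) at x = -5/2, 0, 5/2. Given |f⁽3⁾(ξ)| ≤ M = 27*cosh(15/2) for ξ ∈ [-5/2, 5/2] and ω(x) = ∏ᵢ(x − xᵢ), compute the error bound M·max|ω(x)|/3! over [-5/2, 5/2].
125*sqrt(3)*cosh(15/2)/8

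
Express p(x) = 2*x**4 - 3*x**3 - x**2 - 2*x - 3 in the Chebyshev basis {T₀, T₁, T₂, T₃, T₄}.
(-11/4)T₀ + (-17/4)T₁ + (1/2)T₂ + (-3/4)T₃ + (1/4)T₄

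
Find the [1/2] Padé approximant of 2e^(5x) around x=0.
(10*x/3 + 2)/(25*x**2/6 - 10*x/3 + 1)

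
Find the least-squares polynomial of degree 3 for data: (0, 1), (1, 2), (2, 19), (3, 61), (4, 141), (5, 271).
55/63 + (-715/378)x + (379/252)x² + (209/108)x³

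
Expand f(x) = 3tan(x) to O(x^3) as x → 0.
3*x + O(x**3)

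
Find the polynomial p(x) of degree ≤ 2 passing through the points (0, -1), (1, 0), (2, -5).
-3*x**2 + 4*x - 1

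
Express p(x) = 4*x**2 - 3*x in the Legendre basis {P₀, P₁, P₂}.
(4/3)P₀ + (-3)P₁ + (8/3)P₂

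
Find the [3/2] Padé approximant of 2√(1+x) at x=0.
(x**3/16 + 9*x**2/8 + 3*x + 2)/(3*x**2/16 + x + 1)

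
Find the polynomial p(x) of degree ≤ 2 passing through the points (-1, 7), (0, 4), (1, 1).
4 - 3*x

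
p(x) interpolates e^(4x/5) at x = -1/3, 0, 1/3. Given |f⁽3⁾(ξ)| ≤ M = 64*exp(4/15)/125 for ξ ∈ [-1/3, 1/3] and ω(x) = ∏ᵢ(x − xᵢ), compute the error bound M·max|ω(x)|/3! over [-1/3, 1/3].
64*sqrt(3)*exp(4/15)/91125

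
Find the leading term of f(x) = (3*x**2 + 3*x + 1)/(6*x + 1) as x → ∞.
x/2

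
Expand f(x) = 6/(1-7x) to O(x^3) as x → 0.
6 + 42*x + 294*x**2 + O(x**3)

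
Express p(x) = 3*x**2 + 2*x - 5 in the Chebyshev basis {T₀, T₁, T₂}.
(-7/2)T₀ + (2)T₁ + (3/2)T₂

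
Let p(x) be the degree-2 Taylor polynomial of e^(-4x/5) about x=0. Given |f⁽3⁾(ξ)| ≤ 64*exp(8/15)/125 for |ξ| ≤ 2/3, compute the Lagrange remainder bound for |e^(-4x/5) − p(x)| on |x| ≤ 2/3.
256*exp(8/15)/10125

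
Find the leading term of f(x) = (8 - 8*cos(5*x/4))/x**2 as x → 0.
25/4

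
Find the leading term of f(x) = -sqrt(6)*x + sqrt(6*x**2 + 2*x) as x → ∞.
sqrt(6)/6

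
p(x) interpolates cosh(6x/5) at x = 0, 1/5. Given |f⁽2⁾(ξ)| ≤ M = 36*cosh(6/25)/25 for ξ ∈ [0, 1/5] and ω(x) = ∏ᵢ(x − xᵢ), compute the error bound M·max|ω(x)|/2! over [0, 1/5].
9*cosh(6/25)/1250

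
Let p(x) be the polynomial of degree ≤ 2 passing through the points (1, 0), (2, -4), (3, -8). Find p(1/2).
2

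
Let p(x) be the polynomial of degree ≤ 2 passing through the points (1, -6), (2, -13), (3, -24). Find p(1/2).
-4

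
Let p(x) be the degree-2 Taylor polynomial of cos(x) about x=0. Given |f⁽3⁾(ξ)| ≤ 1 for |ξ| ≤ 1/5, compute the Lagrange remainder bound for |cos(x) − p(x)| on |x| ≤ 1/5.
1/750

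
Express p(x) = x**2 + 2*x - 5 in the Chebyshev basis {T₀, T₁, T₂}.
(-9/2)T₀ + (2)T₁ + (1/2)T₂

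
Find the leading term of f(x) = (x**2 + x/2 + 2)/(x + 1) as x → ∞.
x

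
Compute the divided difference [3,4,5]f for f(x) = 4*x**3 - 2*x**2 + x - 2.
46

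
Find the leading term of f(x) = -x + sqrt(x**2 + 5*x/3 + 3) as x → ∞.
5/6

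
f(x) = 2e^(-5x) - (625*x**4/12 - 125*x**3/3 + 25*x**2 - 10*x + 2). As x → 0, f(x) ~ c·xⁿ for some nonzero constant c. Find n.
5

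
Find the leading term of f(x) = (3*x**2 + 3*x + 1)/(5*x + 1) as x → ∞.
3*x/5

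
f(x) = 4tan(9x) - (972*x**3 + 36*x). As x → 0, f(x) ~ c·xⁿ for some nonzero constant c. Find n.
5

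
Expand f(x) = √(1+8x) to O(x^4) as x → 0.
1 + 4*x - 8*x**2 + 32*x**3 + O(x**4)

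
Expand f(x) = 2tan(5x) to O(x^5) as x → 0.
10*x + 250*x**3/3 + O(x**5)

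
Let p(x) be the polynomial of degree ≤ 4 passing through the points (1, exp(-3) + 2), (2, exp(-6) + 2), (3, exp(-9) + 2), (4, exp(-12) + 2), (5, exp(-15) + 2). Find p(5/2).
(-5*exp(12) - 20*exp(3) + 3 + 90*exp(6) + 60*exp(9) + 256*exp(15))*exp(-15)/128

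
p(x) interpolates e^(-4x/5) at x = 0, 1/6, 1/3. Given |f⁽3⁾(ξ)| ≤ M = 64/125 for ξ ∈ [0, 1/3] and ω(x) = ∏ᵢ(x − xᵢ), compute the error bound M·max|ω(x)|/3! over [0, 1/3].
8*sqrt(3)/91125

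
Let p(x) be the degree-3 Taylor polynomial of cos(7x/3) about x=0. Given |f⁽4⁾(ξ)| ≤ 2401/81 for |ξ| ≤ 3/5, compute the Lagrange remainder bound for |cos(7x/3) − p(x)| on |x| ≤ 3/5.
2401/15000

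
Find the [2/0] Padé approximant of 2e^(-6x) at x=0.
36*x**2 - 12*x + 2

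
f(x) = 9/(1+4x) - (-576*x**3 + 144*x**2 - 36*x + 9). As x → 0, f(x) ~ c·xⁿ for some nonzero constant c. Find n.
4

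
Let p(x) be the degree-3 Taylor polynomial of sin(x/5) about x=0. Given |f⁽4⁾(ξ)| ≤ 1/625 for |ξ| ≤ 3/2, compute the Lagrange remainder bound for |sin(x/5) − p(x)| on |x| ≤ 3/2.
27/80000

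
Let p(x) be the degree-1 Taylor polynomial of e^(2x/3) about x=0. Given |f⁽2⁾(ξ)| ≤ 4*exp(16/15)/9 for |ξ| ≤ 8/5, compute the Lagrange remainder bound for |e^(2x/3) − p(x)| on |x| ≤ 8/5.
128*exp(16/15)/225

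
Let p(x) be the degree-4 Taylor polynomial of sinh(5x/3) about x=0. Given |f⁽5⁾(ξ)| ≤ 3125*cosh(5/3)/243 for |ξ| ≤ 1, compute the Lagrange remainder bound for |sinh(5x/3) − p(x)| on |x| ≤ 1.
625*cosh(5/3)/5832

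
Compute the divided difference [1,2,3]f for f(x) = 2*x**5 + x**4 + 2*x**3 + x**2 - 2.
218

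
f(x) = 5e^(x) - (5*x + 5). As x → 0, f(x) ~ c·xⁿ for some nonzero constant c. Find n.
2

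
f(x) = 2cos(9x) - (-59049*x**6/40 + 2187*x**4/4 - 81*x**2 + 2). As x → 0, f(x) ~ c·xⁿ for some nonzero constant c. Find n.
8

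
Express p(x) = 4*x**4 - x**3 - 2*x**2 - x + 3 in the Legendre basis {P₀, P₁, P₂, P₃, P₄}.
(47/15)P₀ + (-8/5)P₁ + (20/21)P₂ + (-2/5)P₃ + (32/35)P₄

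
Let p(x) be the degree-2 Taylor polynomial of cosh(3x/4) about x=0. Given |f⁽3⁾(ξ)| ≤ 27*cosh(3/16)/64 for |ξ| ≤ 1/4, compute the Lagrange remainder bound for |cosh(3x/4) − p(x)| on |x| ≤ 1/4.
9*cosh(3/16)/8192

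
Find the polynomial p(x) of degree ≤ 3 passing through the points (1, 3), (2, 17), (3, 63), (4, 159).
3*x**3 - 2*x**2 - x + 3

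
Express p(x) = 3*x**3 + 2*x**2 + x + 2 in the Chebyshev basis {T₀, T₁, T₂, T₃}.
(3)T₀ + (13/4)T₁ + T₂ + (3/4)T₃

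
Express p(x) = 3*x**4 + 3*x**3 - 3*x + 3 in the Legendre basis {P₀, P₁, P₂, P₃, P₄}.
(18/5)P₀ + (-6/5)P₁ + (12/7)P₂ + (6/5)P₃ + (24/35)P₄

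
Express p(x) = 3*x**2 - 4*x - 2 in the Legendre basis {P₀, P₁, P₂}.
-P₀ + (-4)P₁ + (2)P₂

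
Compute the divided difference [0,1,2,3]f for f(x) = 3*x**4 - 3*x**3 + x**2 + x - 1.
15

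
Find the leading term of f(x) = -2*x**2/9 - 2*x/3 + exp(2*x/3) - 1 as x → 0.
4*x**3/81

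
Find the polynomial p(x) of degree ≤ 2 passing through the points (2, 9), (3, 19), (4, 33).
2*x**2 + 1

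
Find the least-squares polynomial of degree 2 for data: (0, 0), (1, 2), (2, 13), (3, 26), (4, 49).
-4/35 + (-13/35)x + (22/7)x²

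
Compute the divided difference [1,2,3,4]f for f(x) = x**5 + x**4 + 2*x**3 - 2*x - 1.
77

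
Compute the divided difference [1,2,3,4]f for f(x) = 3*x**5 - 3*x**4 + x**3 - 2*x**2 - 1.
166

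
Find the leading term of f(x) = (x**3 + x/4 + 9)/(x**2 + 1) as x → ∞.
x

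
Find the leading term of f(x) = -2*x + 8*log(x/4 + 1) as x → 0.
-x**2/4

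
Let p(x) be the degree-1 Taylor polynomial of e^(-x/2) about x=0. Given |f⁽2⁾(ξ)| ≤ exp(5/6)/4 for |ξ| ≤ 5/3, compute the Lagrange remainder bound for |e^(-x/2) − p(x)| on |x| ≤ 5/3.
25*exp(5/6)/72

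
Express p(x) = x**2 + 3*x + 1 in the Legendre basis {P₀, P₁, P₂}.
(4/3)P₀ + (3)P₁ + (2/3)P₂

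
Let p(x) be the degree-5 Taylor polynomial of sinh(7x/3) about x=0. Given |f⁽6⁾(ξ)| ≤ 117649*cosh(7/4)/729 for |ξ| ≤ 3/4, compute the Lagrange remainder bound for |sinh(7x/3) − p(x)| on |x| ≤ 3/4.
117649*cosh(7/4)/2949120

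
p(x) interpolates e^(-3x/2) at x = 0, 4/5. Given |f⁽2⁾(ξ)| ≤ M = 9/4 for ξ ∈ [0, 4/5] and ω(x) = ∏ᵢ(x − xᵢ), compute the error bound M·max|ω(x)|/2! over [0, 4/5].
9/50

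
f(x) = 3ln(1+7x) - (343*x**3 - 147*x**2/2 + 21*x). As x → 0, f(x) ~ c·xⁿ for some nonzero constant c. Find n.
4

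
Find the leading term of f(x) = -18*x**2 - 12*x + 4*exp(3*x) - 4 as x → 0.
18*x**3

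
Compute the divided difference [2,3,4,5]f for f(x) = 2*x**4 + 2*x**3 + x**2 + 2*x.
30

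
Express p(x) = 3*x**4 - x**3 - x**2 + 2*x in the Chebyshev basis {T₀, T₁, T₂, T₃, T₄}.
(5/8)T₀ + (5/4)T₁ + T₂ + (-1/4)T₃ + (3/8)T₄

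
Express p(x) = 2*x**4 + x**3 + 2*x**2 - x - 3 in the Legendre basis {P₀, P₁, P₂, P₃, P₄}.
(-29/15)P₀ + (-2/5)P₁ + (52/21)P₂ + (2/5)P₃ + (16/35)P₄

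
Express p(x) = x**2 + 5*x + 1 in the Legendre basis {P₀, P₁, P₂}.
(4/3)P₀ + (5)P₁ + (2/3)P₂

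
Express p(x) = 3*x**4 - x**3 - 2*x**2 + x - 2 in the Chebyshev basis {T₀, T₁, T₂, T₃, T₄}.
(-15/8)T₀ + (1/4)T₁ + (1/2)T₂ + (-1/4)T₃ + (3/8)T₄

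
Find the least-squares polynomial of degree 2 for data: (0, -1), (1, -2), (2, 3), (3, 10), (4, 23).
-39/35 + (-18/7)x + (15/7)x²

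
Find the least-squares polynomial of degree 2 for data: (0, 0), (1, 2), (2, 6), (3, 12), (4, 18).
-6/35 + (61/35)x + (5/7)x²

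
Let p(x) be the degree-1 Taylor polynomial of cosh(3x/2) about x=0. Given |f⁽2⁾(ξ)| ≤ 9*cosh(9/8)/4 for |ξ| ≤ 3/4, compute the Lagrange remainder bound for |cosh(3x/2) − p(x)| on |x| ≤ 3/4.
81*cosh(9/8)/128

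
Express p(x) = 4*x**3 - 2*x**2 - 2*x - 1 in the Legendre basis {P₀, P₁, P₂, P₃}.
(-5/3)P₀ + (2/5)P₁ + (-4/3)P₂ + (8/5)P₃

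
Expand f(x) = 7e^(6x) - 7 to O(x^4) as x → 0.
42*x + 126*x**2 + 252*x**3 + O(x**4)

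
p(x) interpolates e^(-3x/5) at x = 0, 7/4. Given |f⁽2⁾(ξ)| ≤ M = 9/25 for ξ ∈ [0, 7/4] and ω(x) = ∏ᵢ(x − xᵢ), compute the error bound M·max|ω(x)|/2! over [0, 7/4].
441/3200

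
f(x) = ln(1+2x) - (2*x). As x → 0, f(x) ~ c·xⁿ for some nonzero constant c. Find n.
2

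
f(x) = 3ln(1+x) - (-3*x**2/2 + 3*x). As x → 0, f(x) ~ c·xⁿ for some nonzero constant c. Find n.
3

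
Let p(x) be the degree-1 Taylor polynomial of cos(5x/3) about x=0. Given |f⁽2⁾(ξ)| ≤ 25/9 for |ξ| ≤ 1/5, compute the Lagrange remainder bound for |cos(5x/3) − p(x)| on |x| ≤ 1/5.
1/18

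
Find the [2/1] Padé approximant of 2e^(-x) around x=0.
(x**2/3 - 4*x/3 + 2)/(x/3 + 1)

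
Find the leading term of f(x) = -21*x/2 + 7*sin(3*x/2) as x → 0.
-63*x**3/16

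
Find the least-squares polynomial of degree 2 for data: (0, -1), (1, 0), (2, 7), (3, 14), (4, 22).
-8/5 + (2)x + x²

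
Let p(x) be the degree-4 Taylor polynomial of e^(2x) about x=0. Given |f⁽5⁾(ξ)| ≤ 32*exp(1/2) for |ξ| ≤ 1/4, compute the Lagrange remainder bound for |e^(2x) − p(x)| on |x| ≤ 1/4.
exp(1/2)/3840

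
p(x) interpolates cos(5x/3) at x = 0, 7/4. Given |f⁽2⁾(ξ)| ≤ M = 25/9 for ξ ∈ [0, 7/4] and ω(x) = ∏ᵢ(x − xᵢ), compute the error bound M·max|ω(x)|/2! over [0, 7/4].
1225/1152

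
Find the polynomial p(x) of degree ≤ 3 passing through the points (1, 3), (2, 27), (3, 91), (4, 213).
3*x**3 + 2*x**2 - 3*x + 1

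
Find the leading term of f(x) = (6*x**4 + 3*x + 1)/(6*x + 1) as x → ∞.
x**3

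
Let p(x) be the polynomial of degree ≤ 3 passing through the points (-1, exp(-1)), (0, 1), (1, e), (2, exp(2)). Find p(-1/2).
(5 + e*(-5*e + exp(2) + 15))*exp(-1)/16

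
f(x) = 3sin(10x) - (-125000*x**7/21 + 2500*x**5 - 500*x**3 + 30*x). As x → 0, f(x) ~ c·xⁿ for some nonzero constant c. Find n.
9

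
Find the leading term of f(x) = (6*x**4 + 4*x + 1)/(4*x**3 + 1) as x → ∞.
3*x/2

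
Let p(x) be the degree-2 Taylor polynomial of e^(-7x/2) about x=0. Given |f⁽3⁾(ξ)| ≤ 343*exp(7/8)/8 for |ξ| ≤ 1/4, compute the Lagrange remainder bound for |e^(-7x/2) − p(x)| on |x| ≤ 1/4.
343*exp(7/8)/3072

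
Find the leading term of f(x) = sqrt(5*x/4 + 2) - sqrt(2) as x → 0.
5*sqrt(2)*x/16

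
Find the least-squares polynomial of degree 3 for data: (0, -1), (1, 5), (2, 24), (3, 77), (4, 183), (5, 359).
-6/7 + (97/21)x + (-33/14)x² + (19/6)x³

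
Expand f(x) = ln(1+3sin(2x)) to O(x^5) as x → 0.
6*x - 18*x**2 + 68*x**3 - 300*x**4 + O(x**5)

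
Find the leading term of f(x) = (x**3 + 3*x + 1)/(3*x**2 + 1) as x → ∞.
x/3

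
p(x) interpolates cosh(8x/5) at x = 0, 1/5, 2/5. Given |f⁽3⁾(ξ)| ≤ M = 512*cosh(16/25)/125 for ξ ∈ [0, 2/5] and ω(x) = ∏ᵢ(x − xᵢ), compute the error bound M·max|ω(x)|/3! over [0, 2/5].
512*sqrt(3)*cosh(16/25)/421875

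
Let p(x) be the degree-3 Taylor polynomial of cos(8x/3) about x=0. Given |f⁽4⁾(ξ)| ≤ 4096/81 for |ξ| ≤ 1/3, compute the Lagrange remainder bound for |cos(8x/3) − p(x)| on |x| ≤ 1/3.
512/19683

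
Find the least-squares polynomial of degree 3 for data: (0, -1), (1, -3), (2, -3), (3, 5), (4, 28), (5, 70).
-17/18 + (-1045/756)x + (-451/252)x² + (53/54)x³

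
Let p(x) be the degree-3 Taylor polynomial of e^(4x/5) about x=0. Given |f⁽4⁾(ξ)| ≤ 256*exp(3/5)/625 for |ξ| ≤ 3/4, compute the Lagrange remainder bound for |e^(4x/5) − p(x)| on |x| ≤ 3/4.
27*exp(3/5)/5000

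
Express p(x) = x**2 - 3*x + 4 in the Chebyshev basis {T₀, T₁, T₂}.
(9/2)T₀ + (-3)T₁ + (1/2)T₂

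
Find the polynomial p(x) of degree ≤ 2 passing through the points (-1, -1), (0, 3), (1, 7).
4*x + 3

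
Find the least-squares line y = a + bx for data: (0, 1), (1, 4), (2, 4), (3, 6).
a = 3/2, b = 3/2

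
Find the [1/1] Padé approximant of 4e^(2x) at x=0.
(4*x + 4)/(1 - x)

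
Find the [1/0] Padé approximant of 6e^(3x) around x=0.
18*x + 6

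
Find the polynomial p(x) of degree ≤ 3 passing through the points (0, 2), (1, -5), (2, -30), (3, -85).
-2*x**3 - 3*x**2 - 2*x + 2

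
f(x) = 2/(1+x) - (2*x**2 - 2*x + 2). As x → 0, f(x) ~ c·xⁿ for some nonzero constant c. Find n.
3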